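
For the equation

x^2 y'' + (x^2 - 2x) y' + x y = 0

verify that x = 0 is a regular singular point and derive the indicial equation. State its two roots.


Divide by x^2 to reach normal form y'' + P_1(x) y' + P_2(x) y = 0 with P_1(x) = 1 - 2/x and P_2(x) = 1/x.
x = 0 is a singular point because the y'-coefficient 1 - 2/x has a pole at x = 0 and the y-coefficient 1/x has a pole at x = 0.
It is a regular singular point because x P_1(x) = p(x) = x - 2 and x^2 P_2(x) = q(x) = x are polynomials, hence analytic at x = 0.
p(0) = -2,  q(0) = 0.
Indicial equation: r(r-1) + p(0) r + q(0) = 0, i.e. r^2 + (p(0) - 1) r + q(0) = 0, i.e. r^2 - 3 r = 0.
Discriminant: (-3)^2 - 4(0) = 9, so r = (3 ± 3)/2.
Solving: r_1 = 3, r_2 = 0.

indicial: r^2 - 3 r = 0; roots r_1 = 3, r_2 = 0


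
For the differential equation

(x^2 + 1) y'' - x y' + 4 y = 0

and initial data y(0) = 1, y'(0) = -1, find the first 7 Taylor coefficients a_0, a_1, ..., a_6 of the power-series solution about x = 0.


Ansatz: y(x) = sum_{n>=0} a_n x^n, so y'(x) = sum_{n>=1} n a_n x^(n-1) and y''(x) = sum_{n>=2} n(n-1) a_n x^(n-2).
Substitute into P(x) y'' + Q(x) y' + R(x) y = 0 with P(x) = x^2 + 1, Q(x) = -x, R(x) = 4, and match powers of x.
Initial conditions: a_0 = 1, a_1 = -1.
Setting the coefficient of each power of x to zero and solving order by order (substituting the coefficients already found):
  x^0: 2 a_2 + 4 a_0 = 0  ->  2 a_2 = -4 a_0 = -4  ->  a_2 = -2
  x^1: 6 a_3 + 3 a_1 = 0  ->  6 a_3 = -3 a_1 = 3  ->  a_3 = 1/2
  x^2: 12 a_4 + 4 a_2 = 0  ->  12 a_4 = -4 a_2 = 8  ->  a_4 = 2/3
  x^3: 20 a_5 + 7 a_3 = 0  ->  20 a_5 = -7 a_3 = -7/2  ->  a_5 = -7/40
  x^4: 30 a_6 + 12 a_4 = 0  ->  30 a_6 = -12 a_4 = -8  ->  a_6 = -4/15
Truncated series: y(x) = 1 - x - 2 x^2 + (1/2) x^3 + (2/3) x^4 - (7/40) x^5 - (4/15) x^6 + O(x^7).

a_0 = 1; a_1 = -1; a_2 = -2; a_3 = 1/2; a_4 = 2/3; a_5 = -7/40; a_6 = -4/15


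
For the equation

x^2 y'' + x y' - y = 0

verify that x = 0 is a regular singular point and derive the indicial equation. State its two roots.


Divide by x^2 to reach normal form y'' + P_1(x) y' + P_2(x) y = 0 with P_1(x) = 1/x and P_2(x) = -1/x^2.
x = 0 is a singular point because the y'-coefficient 1/x has a pole at x = 0 and the y-coefficient -1/x^2 has a pole at x = 0.
It is a regular singular point because x P_1(x) = p(x) = 1 and x^2 P_2(x) = q(x) = -1 are polynomials, hence analytic at x = 0.
p(0) = 1,  q(0) = -1.
Indicial equation: r(r-1) + p(0) r + q(0) = 0, i.e. r^2 + (p(0) - 1) r + q(0) = 0, i.e. r^2 - 1 = 0.
Discriminant: (0)^2 - 4(-1) = 4, so r = (0 ± 2)/2.
Solving: r_1 = 1, r_2 = -1.

indicial: r^2 - 1 = 0; roots r_1 = 1, r_2 = -1


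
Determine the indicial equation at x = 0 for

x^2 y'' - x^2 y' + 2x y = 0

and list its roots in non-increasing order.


Divide by x^2 to reach normal form y'' + P_1(x) y' + P_2(x) y = 0 with P_1(x) = -1 and P_2(x) = 2/x.
x = 0 is a singular point because the y-coefficient 2/x has a pole at x = 0.
It is a regular singular point because x P_1(x) = p(x) = -x and x^2 P_2(x) = q(x) = 2x are polynomials, hence analytic at x = 0.
p(0) = 0,  q(0) = 0.
Indicial equation: r(r-1) + p(0) r + q(0) = 0, i.e. r^2 + (p(0) - 1) r + q(0) = 0, i.e. r^2 - 1 r = 0.
Discriminant: (-1)^2 - 4(0) = 1, so r = (1 ± 1)/2.
Solving: r_1 = 1, r_2 = 0.

indicial: r^2 - 1 r = 0; roots r_1 = 1, r_2 = 0


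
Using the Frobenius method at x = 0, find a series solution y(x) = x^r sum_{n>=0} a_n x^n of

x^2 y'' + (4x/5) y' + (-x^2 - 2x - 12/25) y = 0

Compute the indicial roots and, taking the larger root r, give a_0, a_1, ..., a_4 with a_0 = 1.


Write in Frobenius form y'' + (p(x)/x) y' + (q(x)/x^2) y = 0:
  p(x) = 4/5,  q(x) = -x^2 - 2x - 12/25.
Indicial equation: r(r-1) + (4/5) r + (-12/25) = 0 -> roots r_1 = 4/5, r_2 = -3/5.
Take r = r_1 = 4/5. Let y(x) = x^r sum_{n>=0} a_n x^n with a_0 = 1.
Substitute y = x^r sum a_n x^n and match x^{r+n}. The recurrence is
  D(n) a_n - 2 a_{n-1} - 1 a_{n-2} = 0,  where D(n) = (r+n)(r+n-1) + (4/5)(r+n) + (-12/25).
  a_n = [2 a_{n-1} + 1 a_{n-2}] / D(n).
Since the indicial polynomial factors as (r - r_1)(r - r_2), D(n) = (r_1 + n - r_1)(r_1 + n - r_2) = n(n + 7/5).
Evaluating step by step (a_0 = 1):
  n = 1: D(1) = 1(1 + 7/5) = 12/5; numerator = 2(1) = 2; a_1 = (2)/(12/5) = 5/6
  n = 2: D(2) = 2(2 + 7/5) = 34/5; numerator = 2(5/6) + 1(1) = 8/3; a_2 = (8/3)/(34/5) = 20/51
  n = 3: D(3) = 3(3 + 7/5) = 66/5; numerator = 2(20/51) + 1(5/6) = 55/34; a_3 = (55/34)/(66/5) = 25/204
  n = 4: D(4) = 4(4 + 7/5) = 108/5; numerator = 2(25/204) + 1(20/51) = 65/102; a_4 = (65/102)/(108/5) = 325/11016

r = 4/5; a_0 = 1; a_1 = 5/6; a_2 = 20/51; a_3 = 25/204; a_4 = 325/11016


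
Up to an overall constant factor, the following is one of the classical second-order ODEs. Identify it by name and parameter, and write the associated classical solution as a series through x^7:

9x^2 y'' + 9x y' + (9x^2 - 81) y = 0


All three coefficients share the factor 9; dividing through by 9 gives  x^2 y'' + x y' + (x^2 - 9) y = 0.
This matches the Bessel equation x^2 y'' + x y' + (x^2 - nu^2) y = 0 with nu^2 = 9, so nu = 3; the solution bounded at x = 0 is J_3(x).
Frobenius at x = 0: indicial roots ±nu; for r = nu the recurrence k(k + 2nu) c_k = -c_{k-2} gives the standard series J_nu(x) = sum_{k>=0} (-1)^k / (k! (k+nu)!) (x/2)^(2k+nu). Evaluate the first 3 terms:
  k = 0: (-1)^0 / (0! * 3! * 2^3) x^3 = 1/(1*6*8) x^3 = (1/48) x^3
  k = 1: (-1)^1 / (1! * 4! * 2^5) x^5 = -1/(1*24*32) x^5 = (-1/768) x^5
  k = 2: (-1)^2 / (2! * 5! * 2^7) x^7 = 1/(2*120*128) x^7 = (1/30720) x^7
Hence J_3(x) = x^7/30720 - x^5/768 + x^3/48 + ....

J_3(x); series = x^7/30720 - x^5/768 + x^3/48


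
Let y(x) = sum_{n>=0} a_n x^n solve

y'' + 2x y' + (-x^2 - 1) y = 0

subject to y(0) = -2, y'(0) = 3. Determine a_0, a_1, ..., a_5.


Ansatz: y(x) = sum_{n>=0} a_n x^n, so y'(x) = sum_{n>=1} n a_n x^(n-1) and y''(x) = sum_{n>=2} n(n-1) a_n x^(n-2).
Substitute into P(x) y'' + Q(x) y' + R(x) y = 0 with P(x) = 1, Q(x) = 2x, R(x) = -x^2 - 1, and match powers of x.
Initial conditions: a_0 = -2, a_1 = 3.
Setting the coefficient of each power of x to zero and solving order by order (substituting the coefficients already found):
  x^0: 2 a_2 - a_0 = 0  ->  2 a_2 = a_0 = -2  ->  a_2 = -1
  x^1: 6 a_3 + a_1 = 0  ->  6 a_3 = -a_1 = -3  ->  a_3 = -1/2
  x^2: 12 a_4 + 3 a_2 - a_0 = 0  ->  12 a_4 = -3 a_2 + a_0 = 1  ->  a_4 = 1/12
  x^3: 20 a_5 + 5 a_3 - a_1 = 0  ->  20 a_5 = -5 a_3 + a_1 = 11/2  ->  a_5 = 11/40
Truncated series: y(x) = -2 + 3 x - x^2 - (1/2) x^3 + (1/12) x^4 + (11/40) x^5 + O(x^6).

a_0 = -2; a_1 = 3; a_2 = -1; a_3 = -1/2; a_4 = 1/12; a_5 = 11/40


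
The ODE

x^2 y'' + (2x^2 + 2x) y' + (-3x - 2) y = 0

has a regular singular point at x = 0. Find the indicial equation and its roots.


Divide by x^2 to reach normal form y'' + P_1(x) y' + P_2(x) y = 0 with P_1(x) = 2 + 2/x and P_2(x) = -3/x - 2/x^2.
x = 0 is a singular point because the y'-coefficient 2 + 2/x has a pole at x = 0 and the y-coefficient -3/x - 2/x^2 has a pole at x = 0.
It is a regular singular point because x P_1(x) = p(x) = 2x + 2 and x^2 P_2(x) = q(x) = -3x - 2 are polynomials, hence analytic at x = 0.
p(0) = 2,  q(0) = -2.
Indicial equation: r(r-1) + p(0) r + q(0) = 0, i.e. r^2 + (p(0) - 1) r + q(0) = 0, i.e. r^2 + 1 r - 2 = 0.
Discriminant: (1)^2 - 4(-2) = 9, so r = (-1 ± 3)/2.
Solving: r_1 = 1, r_2 = -2.

indicial: r^2 + 1 r - 2 = 0; roots r_1 = 1, r_2 = -2


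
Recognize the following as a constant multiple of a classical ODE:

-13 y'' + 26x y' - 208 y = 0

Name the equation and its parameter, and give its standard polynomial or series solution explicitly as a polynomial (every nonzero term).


All three coefficients share the factor -13; dividing through by -13 gives  y'' - 2x y' + 16 y = 0.
This matches the Hermite equation y'' - 2x y' + 2n y = 0 with 2n = 16, so n = 8; the polynomial solution is H_8(x).
With y = sum_k a_k x^k, matching x^k gives (k+2)(k+1) a_{k+2} = 2(k - n) a_k = 2(k - 8) a_k. The right side vanishes at k = 8, so the series with the parity of 8 terminates at degree 8.
Standard normalization: leading coefficient of H_n is 2^n, so a_8 = 2^8 = 256. Work downward with a_k = (k+1)(k+2) a_{k+2} / (2(k - n)):
  a_6 = (7)(8)(256) / (2(6 - 8)) = 14336/(-4) = -3584
  a_4 = (5)(6)(-3584) / (2(4 - 8)) = -107520/(-8) = 13440
  a_2 = (3)(4)(13440) / (2(2 - 8)) = 161280/(-12) = -13440
  a_0 = (1)(2)(-13440) / (2(0 - 8)) = -26880/(-16) = 1680
Hence H_8(x) = 256 x^8 - 3584 x^6 + 13440 x^4 - 13440 x^2 + 1680.

H_8(x); series = 256 x^8 - 3584 x^6 + 13440 x^4 - 13440 x^2 + 1680


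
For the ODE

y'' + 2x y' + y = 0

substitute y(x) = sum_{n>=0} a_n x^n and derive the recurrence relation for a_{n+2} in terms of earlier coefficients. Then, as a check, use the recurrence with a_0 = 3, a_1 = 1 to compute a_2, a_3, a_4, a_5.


Substitute y = sum_n a_n x^n.
y''(x) has coefficient (n+2)(n+1) a_{n+2} at x^n;
2 x y'(x) has coefficient 2 n a_n at x^n (shift);
y(x) has coefficient 1 a_n at x^n.
Matching x^n: (n+2)(n+1) a_{n+2} + (2n + 1) a_n = 0.
Thus a_{n+2} = (-2n - 1) / ((n+1)(n+2)) * a_n.

Check with a_0 = 3, a_1 = 1 (apply the recurrence for n = 0, 1, 2, 3): a_0 = 3, a_1 = 1, a_2 = -3/2, a_3 = -1/2, a_4 = 5/8, a_5 = 7/40.

a_(n+2) = (-2n - 1) / ((n+1)(n+2)) * a_n; check: a_0 = 3, a_1 = 1, a_2 = -3/2, a_3 = -1/2, a_4 = 5/8, a_5 = 7/40


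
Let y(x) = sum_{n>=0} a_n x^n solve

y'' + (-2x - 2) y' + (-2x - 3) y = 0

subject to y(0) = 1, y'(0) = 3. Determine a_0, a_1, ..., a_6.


Ansatz: y(x) = sum_{n>=0} a_n x^n, so y'(x) = sum_{n>=1} n a_n x^(n-1) and y''(x) = sum_{n>=2} n(n-1) a_n x^(n-2).
Substitute into P(x) y'' + Q(x) y' + R(x) y = 0 with P(x) = 1, Q(x) = -2x - 2, R(x) = -2x - 3, and match powers of x.
Initial conditions: a_0 = 1, a_1 = 3.
Setting the coefficient of each power of x to zero and solving order by order (substituting the coefficients already found):
  x^0: 2 a_2 - 2 a_1 - 3 a_0 = 0  ->  2 a_2 = 2 a_1 + 3 a_0 = 9  ->  a_2 = 9/2
  x^1: 6 a_3 - 4 a_2 - 5 a_1 - 2 a_0 = 0  ->  6 a_3 = 4 a_2 + 5 a_1 + 2 a_0 = 35  ->  a_3 = 35/6
  x^2: 12 a_4 - 6 a_3 - 7 a_2 - 2 a_1 = 0  ->  12 a_4 = 6 a_3 + 7 a_2 + 2 a_1 = 145/2  ->  a_4 = 145/24
  x^3: 20 a_5 - 8 a_4 - 9 a_3 - 2 a_2 = 0  ->  20 a_5 = 8 a_4 + 9 a_3 + 2 a_2 = 659/6  ->  a_5 = 659/120
  x^4: 30 a_6 - 10 a_5 - 11 a_4 - 2 a_3 = 0  ->  30 a_6 = 10 a_5 + 11 a_4 + 2 a_3 = 3193/24  ->  a_6 = 3193/720
Truncated series: y(x) = 1 + 3 x + (9/2) x^2 + (35/6) x^3 + (145/24) x^4 + (659/120) x^5 + (3193/720) x^6 + O(x^7).

a_0 = 1; a_1 = 3; a_2 = 9/2; a_3 = 35/6; a_4 = 145/24; a_5 = 659/120; a_6 = 3193/720


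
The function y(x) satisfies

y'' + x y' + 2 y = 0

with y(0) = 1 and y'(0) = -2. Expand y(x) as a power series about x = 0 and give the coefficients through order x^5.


Ansatz: y(x) = sum_{n>=0} a_n x^n, so y'(x) = sum_{n>=1} n a_n x^(n-1) and y''(x) = sum_{n>=2} n(n-1) a_n x^(n-2).
Substitute into P(x) y'' + Q(x) y' + R(x) y = 0 with P(x) = 1, Q(x) = x, R(x) = 2, and match powers of x.
Initial conditions: a_0 = 1, a_1 = -2.
Setting the coefficient of each power of x to zero and solving order by order (substituting the coefficients already found):
  x^0: 2 a_2 + 2 a_0 = 0  ->  2 a_2 = -2 a_0 = -2  ->  a_2 = -1
  x^1: 6 a_3 + 3 a_1 = 0  ->  6 a_3 = -3 a_1 = 6  ->  a_3 = 1
  x^2: 12 a_4 + 4 a_2 = 0  ->  12 a_4 = -4 a_2 = 4  ->  a_4 = 1/3
  x^3: 20 a_5 + 5 a_3 = 0  ->  20 a_5 = -5 a_3 = -5  ->  a_5 = -1/4
Truncated series: y(x) = 1 - 2 x - x^2 + x^3 + (1/3) x^4 - (1/4) x^5 + O(x^6).

a_0 = 1; a_1 = -2; a_2 = -1; a_3 = 1; a_4 = 1/3; a_5 = -1/4


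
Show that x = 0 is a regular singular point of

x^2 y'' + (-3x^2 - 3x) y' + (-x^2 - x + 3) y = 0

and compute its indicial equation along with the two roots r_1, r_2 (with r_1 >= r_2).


Divide by x^2 to reach normal form y'' + P_1(x) y' + P_2(x) y = 0 with P_1(x) = -3 - 3/x and P_2(x) = -1 - 1/x + 3/x^2.
x = 0 is a singular point because the y'-coefficient -3 - 3/x has a pole at x = 0 and the y-coefficient -1 - 1/x + 3/x^2 has a pole at x = 0.
It is a regular singular point because x P_1(x) = p(x) = -3x - 3 and x^2 P_2(x) = q(x) = -x^2 - x + 3 are polynomials, hence analytic at x = 0.
p(0) = -3,  q(0) = 3.
Indicial equation: r(r-1) + p(0) r + q(0) = 0, i.e. r^2 + (p(0) - 1) r + q(0) = 0, i.e. r^2 - 4 r + 3 = 0.
Discriminant: (-4)^2 - 4(3) = 4, so r = (4 ± 2)/2.
Solving: r_1 = 3, r_2 = 1.

indicial: r^2 - 4 r + 3 = 0; roots r_1 = 3, r_2 = 1


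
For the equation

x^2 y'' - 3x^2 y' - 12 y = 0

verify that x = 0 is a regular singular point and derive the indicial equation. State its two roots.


Divide by x^2 to reach normal form y'' + P_1(x) y' + P_2(x) y = 0 with P_1(x) = -3 and P_2(x) = -12/x^2.
x = 0 is a singular point because the y-coefficient -12/x^2 has a pole at x = 0.
It is a regular singular point because x P_1(x) = p(x) = -3x and x^2 P_2(x) = q(x) = -12 are polynomials, hence analytic at x = 0.
p(0) = 0,  q(0) = -12.
Indicial equation: r(r-1) + p(0) r + q(0) = 0, i.e. r^2 + (p(0) - 1) r + q(0) = 0, i.e. r^2 - 1 r - 12 = 0.
Discriminant: (-1)^2 - 4(-12) = 49, so r = (1 ± 7)/2.
Solving: r_1 = 4, r_2 = -3.

indicial: r^2 - 1 r - 12 = 0; roots r_1 = 4, r_2 = -3


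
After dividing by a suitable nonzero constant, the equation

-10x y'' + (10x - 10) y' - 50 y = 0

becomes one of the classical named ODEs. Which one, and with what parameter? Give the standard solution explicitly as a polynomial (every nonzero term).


All three coefficients share the factor -10; dividing through by -10 gives  x y'' + (1 - x) y' + 5 y = 0.
This matches the Laguerre equation x y'' + (1 - x) y' + n y = 0 with n = 5; the polynomial solution is L_5(x).
With y = sum_k a_k x^k, matching x^k gives (k+1)k a_{k+1} + (k+1) a_{k+1} - k a_k + n a_k = 0, i.e. (k+1)^2 a_{k+1} = (k - n) a_k = (k - 5) a_k. The right side vanishes at k = 5, so the series terminates at degree 5.
Standard normalization L_n(0) = 1 gives a_0 = 1. Work upward with a_{k+1} = (k - 5) a_k / (k+1)^2:
  a_1 = (0 - 5)(1) / 1^2 = -5/1 = -5
  a_2 = (1 - 5)(-5) / 2^2 = 20/4 = 5
  a_3 = (2 - 5)(5) / 3^2 = -15/9 = -5/3
  a_4 = (3 - 5)(-5/3) / 4^2 = (10/3)/16 = 5/24
  a_5 = (4 - 5)(5/24) / 5^2 = (-5/24)/25 = -1/120
Hence L_5(x) = -x^5/120 + 5 x^4/24 - 5 x^3/3 + 5 x^2 - 5 x + 1.

L_5(x); series = -x^5/120 + 5 x^4/24 - 5 x^3/3 + 5 x^2 - 5 x + 1


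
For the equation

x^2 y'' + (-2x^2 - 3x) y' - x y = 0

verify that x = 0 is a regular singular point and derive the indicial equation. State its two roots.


Divide by x^2 to reach normal form y'' + P_1(x) y' + P_2(x) y = 0 with P_1(x) = -2 - 3/x and P_2(x) = -1/x.
x = 0 is a singular point because the y'-coefficient -2 - 3/x has a pole at x = 0 and the y-coefficient -1/x has a pole at x = 0.
It is a regular singular point because x P_1(x) = p(x) = -2x - 3 and x^2 P_2(x) = q(x) = -x are polynomials, hence analytic at x = 0.
p(0) = -3,  q(0) = 0.
Indicial equation: r(r-1) + p(0) r + q(0) = 0, i.e. r^2 + (p(0) - 1) r + q(0) = 0, i.e. r^2 - 4 r = 0.
Discriminant: (-4)^2 - 4(0) = 16, so r = (4 ± 4)/2.
Solving: r_1 = 4, r_2 = 0.

indicial: r^2 - 4 r = 0; roots r_1 = 4, r_2 = 0


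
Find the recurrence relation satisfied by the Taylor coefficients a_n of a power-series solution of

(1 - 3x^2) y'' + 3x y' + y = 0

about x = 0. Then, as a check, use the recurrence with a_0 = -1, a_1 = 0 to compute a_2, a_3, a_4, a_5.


Substitute y = sum_n a_n x^n.
(1 - 3 x^2) y'' contributes (n+2)(n+1) a_{n+2} - 3 n(n-1) a_n at x^n.
3 x y'(x) contributes 3 n a_n at x^n.
y(x) contributes 1 a_n at x^n.
Matching x^n: (n+2)(n+1) a_{n+2} + (-3 n(n-1) + 3 n + 1) a_n = 0.
Thus a_{n+2} = (3 n(n-1) - 3 n - 1) / ((n+1)(n+2)) * a_n.

Check with a_0 = -1, a_1 = 0 (apply the recurrence for n = 0, 1, 2, 3): a_0 = -1, a_1 = 0, a_2 = 1/2, a_3 = 0, a_4 = -1/24, a_5 = 0.

a_(n+2) = (3 n(n-1) - 3 n - 1) / ((n+1)(n+2)) * a_n; check: a_0 = -1, a_1 = 0, a_2 = 1/2, a_3 = 0, a_4 = -1/24, a_5 = 0


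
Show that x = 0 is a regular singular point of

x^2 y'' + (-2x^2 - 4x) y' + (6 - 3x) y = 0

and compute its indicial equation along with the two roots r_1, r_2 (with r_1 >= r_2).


Divide by x^2 to reach normal form y'' + P_1(x) y' + P_2(x) y = 0 with P_1(x) = -2 - 4/x and P_2(x) = -3/x + 6/x^2.
x = 0 is a singular point because the y'-coefficient -2 - 4/x has a pole at x = 0 and the y-coefficient -3/x + 6/x^2 has a pole at x = 0.
It is a regular singular point because x P_1(x) = p(x) = -2x - 4 and x^2 P_2(x) = q(x) = 6 - 3x are polynomials, hence analytic at x = 0.
p(0) = -4,  q(0) = 6.
Indicial equation: r(r-1) + p(0) r + q(0) = 0, i.e. r^2 + (p(0) - 1) r + q(0) = 0, i.e. r^2 - 5 r + 6 = 0.
Discriminant: (-5)^2 - 4(6) = 1, so r = (5 ± 1)/2.
Solving: r_1 = 3, r_2 = 2.

indicial: r^2 - 5 r + 6 = 0; roots r_1 = 3, r_2 = 2


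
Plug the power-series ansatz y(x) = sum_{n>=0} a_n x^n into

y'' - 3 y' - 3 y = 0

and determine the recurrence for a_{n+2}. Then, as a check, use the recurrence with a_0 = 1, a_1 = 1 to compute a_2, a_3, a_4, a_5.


Substitute y = sum_n a_n x^n.
y''(x) has coefficient (n+2)(n+1) a_{n+2} at x^n;
-3 y'(x) has coefficient -3 (n+1) a_{n+1} at x^n;
-3 y(x) has coefficient -3 a_n at x^n.
Matching x^n: (n+2)(n+1) a_{n+2} - 3 (n+1) a_{n+1} - 3 a_n = 0.
Thus a_{n+2} = [3 (n+1) a_{n+1} + 3 a_n] / ((n+1)(n+2)).

Check with a_0 = 1, a_1 = 1 (apply the recurrence for n = 0, 1, 2, 3): a_0 = 1, a_1 = 1, a_2 = 3, a_3 = 7/2, a_4 = 27/8, a_5 = 51/20.

a_(n+2) = [3 (n+1) a_(n+1) + 3 a_n] / ((n+1)(n+2)); check: a_0 = 1, a_1 = 1, a_2 = 3, a_3 = 7/2, a_4 = 27/8, a_5 = 51/20


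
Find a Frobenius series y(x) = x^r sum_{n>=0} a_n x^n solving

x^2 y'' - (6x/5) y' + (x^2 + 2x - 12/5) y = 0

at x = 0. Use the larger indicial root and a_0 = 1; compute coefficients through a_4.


Write in Frobenius form y'' + (p(x)/x) y' + (q(x)/x^2) y = 0:
  p(x) = -6/5,  q(x) = x^2 + 2x - 12/5.
Indicial equation: r(r-1) + (-6/5) r + (-12/5) = 0 -> roots r_1 = 3, r_2 = -4/5.
Take r = r_1 = 3. Let y(x) = x^r sum_{n>=0} a_n x^n with a_0 = 1.
Substitute y = x^r sum a_n x^n and match x^{r+n}. The recurrence is
  D(n) a_n + 2 a_{n-1} + 1 a_{n-2} = 0,  where D(n) = (r+n)(r+n-1) + (-6/5)(r+n) + (-12/5).
  a_n = [-2 a_{n-1} - 1 a_{n-2}] / D(n).
Since the indicial polynomial factors as (r - r_1)(r - r_2), D(n) = (r_1 + n - r_1)(r_1 + n - r_2) = n(n + 19/5).
Evaluating step by step (a_0 = 1):
  n = 1: D(1) = 1(1 + 19/5) = 24/5; numerator = -2(1) = -2; a_1 = (-2)/(24/5) = -5/12
  n = 2: D(2) = 2(2 + 19/5) = 58/5; numerator = -2(-5/12) - 1(1) = -1/6; a_2 = (-1/6)/(58/5) = -5/348
  n = 3: D(3) = 3(3 + 19/5) = 102/5; numerator = -2(-5/348) - 1(-5/12) = 155/348; a_3 = (155/348)/(102/5) = 775/35496
  n = 4: D(4) = 4(4 + 19/5) = 156/5; numerator = -2(775/35496) - 1(-5/348) = -130/4437; a_4 = (-130/4437)/(156/5) = -25/26622

r = 3; a_0 = 1; a_1 = -5/12; a_2 = -5/348; a_3 = 775/35496; a_4 = -25/26622


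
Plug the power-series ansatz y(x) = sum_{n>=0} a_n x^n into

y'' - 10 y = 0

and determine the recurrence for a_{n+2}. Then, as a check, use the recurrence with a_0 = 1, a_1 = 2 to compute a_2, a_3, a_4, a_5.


Substitute y = sum_n a_n x^n into y'' + (const) y = 0.
y''(x) = sum_{n>=0} (n+2)(n+1) a_{n+2} x^n.
The ODE becomes sum_n [(n+2)(n+1) a_{n+2} - 10 a_n] x^n = 0.
Setting each coefficient to zero gives the recurrence:
  (n+2)(n+1) a_{n+2} - 10 a_n = 0,
  a_{n+2} = 10 / ((n+1)(n+2)) a_n.

Check with a_0 = 1, a_1 = 2 (apply the recurrence for n = 0, 1, 2, 3): a_0 = 1, a_1 = 2, a_2 = 5, a_3 = 10/3, a_4 = 25/6, a_5 = 5/3.

a_{n+2} = 10/((n+1)(n+2)) * a_n; check: a_0 = 1, a_1 = 2, a_2 = 5, a_3 = 10/3, a_4 = 25/6, a_5 = 5/3


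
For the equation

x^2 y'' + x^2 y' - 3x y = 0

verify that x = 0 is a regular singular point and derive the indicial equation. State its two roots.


Divide by x^2 to reach normal form y'' + P_1(x) y' + P_2(x) y = 0 with P_1(x) = 1 and P_2(x) = -3/x.
x = 0 is a singular point because the y-coefficient -3/x has a pole at x = 0.
It is a regular singular point because x P_1(x) = p(x) = x and x^2 P_2(x) = q(x) = -3x are polynomials, hence analytic at x = 0.
p(0) = 0,  q(0) = 0.
Indicial equation: r(r-1) + p(0) r + q(0) = 0, i.e. r^2 + (p(0) - 1) r + q(0) = 0, i.e. r^2 - 1 r = 0.
Discriminant: (-1)^2 - 4(0) = 1, so r = (1 ± 1)/2.
Solving: r_1 = 1, r_2 = 0.

indicial: r^2 - 1 r = 0; roots r_1 = 1, r_2 = 0


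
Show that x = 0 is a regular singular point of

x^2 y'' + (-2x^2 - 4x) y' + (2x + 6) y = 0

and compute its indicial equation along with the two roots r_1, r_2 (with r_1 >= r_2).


Divide by x^2 to reach normal form y'' + P_1(x) y' + P_2(x) y = 0 with P_1(x) = -2 - 4/x and P_2(x) = 2/x + 6/x^2.
x = 0 is a singular point because the y'-coefficient -2 - 4/x has a pole at x = 0 and the y-coefficient 2/x + 6/x^2 has a pole at x = 0.
It is a regular singular point because x P_1(x) = p(x) = -2x - 4 and x^2 P_2(x) = q(x) = 2x + 6 are polynomials, hence analytic at x = 0.
p(0) = -4,  q(0) = 6.
Indicial equation: r(r-1) + p(0) r + q(0) = 0, i.e. r^2 + (p(0) - 1) r + q(0) = 0, i.e. r^2 - 5 r + 6 = 0.
Discriminant: (-5)^2 - 4(6) = 1, so r = (5 ± 1)/2.
Solving: r_1 = 3, r_2 = 2.

indicial: r^2 - 5 r + 6 = 0; roots r_1 = 3, r_2 = 2


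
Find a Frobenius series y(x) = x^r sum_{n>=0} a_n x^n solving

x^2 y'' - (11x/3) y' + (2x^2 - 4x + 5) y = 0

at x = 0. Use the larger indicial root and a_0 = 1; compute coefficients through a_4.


Write in Frobenius form y'' + (p(x)/x) y' + (q(x)/x^2) y = 0:
  p(x) = -11/3,  q(x) = 2x^2 - 4x + 5.
Indicial equation: r(r-1) + (-11/3) r + (5) = 0 -> roots r_1 = 3, r_2 = 5/3.
Take r = r_1 = 3. Let y(x) = x^r sum_{n>=0} a_n x^n with a_0 = 1.
Substitute y = x^r sum a_n x^n and match x^{r+n}. The recurrence is
  D(n) a_n - 4 a_{n-1} + 2 a_{n-2} = 0,  where D(n) = (r+n)(r+n-1) + (-11/3)(r+n) + (5).
  a_n = [4 a_{n-1} - 2 a_{n-2}] / D(n).
Since the indicial polynomial factors as (r - r_1)(r - r_2), D(n) = (r_1 + n - r_1)(r_1 + n - r_2) = n(n + 4/3).
Evaluating step by step (a_0 = 1):
  n = 1: D(1) = 1(1 + 4/3) = 7/3; numerator = 4(1) = 4; a_1 = (4)/(7/3) = 12/7
  n = 2: D(2) = 2(2 + 4/3) = 20/3; numerator = 4(12/7) - 2(1) = 34/7; a_2 = (34/7)/(20/3) = 51/70
  n = 3: D(3) = 3(3 + 4/3) = 13; numerator = 4(51/70) - 2(12/7) = -18/35; a_3 = (-18/35)/(13) = -18/455
  n = 4: D(4) = 4(4 + 4/3) = 64/3; numerator = 4(-18/455) - 2(51/70) = -21/13; a_4 = (-21/13)/(64/3) = -63/832

r = 3; a_0 = 1; a_1 = 12/7; a_2 = 51/70; a_3 = -18/455; a_4 = -63/832


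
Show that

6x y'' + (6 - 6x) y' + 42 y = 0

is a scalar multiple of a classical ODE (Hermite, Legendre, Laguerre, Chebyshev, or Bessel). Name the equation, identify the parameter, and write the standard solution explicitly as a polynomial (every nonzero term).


All three coefficients share the factor 6; dividing through by 6 gives  x y'' + (1 - x) y' + 7 y = 0.
This matches the Laguerre equation x y'' + (1 - x) y' + n y = 0 with n = 7; the polynomial solution is L_7(x).
With y = sum_k a_k x^k, matching x^k gives (k+1)k a_{k+1} + (k+1) a_{k+1} - k a_k + n a_k = 0, i.e. (k+1)^2 a_{k+1} = (k - n) a_k = (k - 7) a_k. The right side vanishes at k = 7, so the series terminates at degree 7.
Standard normalization L_n(0) = 1 gives a_0 = 1. Work upward with a_{k+1} = (k - 7) a_k / (k+1)^2:
  a_1 = (0 - 7)(1) / 1^2 = -7/1 = -7
  a_2 = (1 - 7)(-7) / 2^2 = 42/4 = 21/2
  a_3 = (2 - 7)(21/2) / 3^2 = (-105/2)/9 = -35/6
  a_4 = (3 - 7)(-35/6) / 4^2 = (70/3)/16 = 35/24
  a_5 = (4 - 7)(35/24) / 5^2 = (-35/8)/25 = -7/40
  a_6 = (5 - 7)(-7/40) / 6^2 = (7/20)/36 = 7/720
  a_7 = (6 - 7)(7/720) / 7^2 = (-7/720)/49 = -1/5040
Hence L_7(x) = -x^7/5040 + 7 x^6/720 - 7 x^5/40 + 35 x^4/24 - 35 x^3/6 + 21 x^2/2 - 7 x + 1.

L_7(x); series = -x^7/5040 + 7 x^6/720 - 7 x^5/40 + 35 x^4/24 - 35 x^3/6 + 21 x^2/2 - 7 x + 1


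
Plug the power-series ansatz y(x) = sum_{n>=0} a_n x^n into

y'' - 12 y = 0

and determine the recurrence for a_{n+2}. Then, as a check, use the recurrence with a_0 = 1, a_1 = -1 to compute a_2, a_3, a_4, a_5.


Substitute y = sum_n a_n x^n into y'' + (const) y = 0.
y''(x) = sum_{n>=0} (n+2)(n+1) a_{n+2} x^n.
The ODE becomes sum_n [(n+2)(n+1) a_{n+2} - 12 a_n] x^n = 0.
Setting each coefficient to zero gives the recurrence:
  (n+2)(n+1) a_{n+2} - 12 a_n = 0,
  a_{n+2} = 12 / ((n+1)(n+2)) a_n.

Check with a_0 = 1, a_1 = -1 (apply the recurrence for n = 0, 1, 2, 3): a_0 = 1, a_1 = -1, a_2 = 6, a_3 = -2, a_4 = 6, a_5 = -6/5.

a_{n+2} = 12/((n+1)(n+2)) * a_n; check: a_0 = 1, a_1 = -1, a_2 = 6, a_3 = -2, a_4 = 6, a_5 = -6/5


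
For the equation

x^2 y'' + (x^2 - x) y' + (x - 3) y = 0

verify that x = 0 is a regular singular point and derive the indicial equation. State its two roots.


Divide by x^2 to reach normal form y'' + P_1(x) y' + P_2(x) y = 0 with P_1(x) = 1 - 1/x and P_2(x) = 1/x - 3/x^2.
x = 0 is a singular point because the y'-coefficient 1 - 1/x has a pole at x = 0 and the y-coefficient 1/x - 3/x^2 has a pole at x = 0.
It is a regular singular point because x P_1(x) = p(x) = x - 1 and x^2 P_2(x) = q(x) = x - 3 are polynomials, hence analytic at x = 0.
p(0) = -1,  q(0) = -3.
Indicial equation: r(r-1) + p(0) r + q(0) = 0, i.e. r^2 + (p(0) - 1) r + q(0) = 0, i.e. r^2 - 2 r - 3 = 0.
Discriminant: (-2)^2 - 4(-3) = 16, so r = (2 ± 4)/2.
Solving: r_1 = 3, r_2 = -1.

indicial: r^2 - 2 r - 3 = 0; roots r_1 = 3, r_2 = -1


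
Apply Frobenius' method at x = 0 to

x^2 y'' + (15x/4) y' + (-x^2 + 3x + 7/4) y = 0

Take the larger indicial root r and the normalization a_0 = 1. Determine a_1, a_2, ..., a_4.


Write in Frobenius form y'' + (p(x)/x) y' + (q(x)/x^2) y = 0:
  p(x) = 15/4,  q(x) = -x^2 + 3x + 7/4.
Indicial equation: r(r-1) + (15/4) r + (7/4) = 0 -> roots r_1 = -1, r_2 = -7/4.
Take r = r_1 = -1. Let y(x) = x^r sum_{n>=0} a_n x^n with a_0 = 1.
Substitute y = x^r sum a_n x^n and match x^{r+n}. The recurrence is
  D(n) a_n + 3 a_{n-1} - 1 a_{n-2} = 0,  where D(n) = (r+n)(r+n-1) + (15/4)(r+n) + (7/4).
  a_n = [-3 a_{n-1} + 1 a_{n-2}] / D(n).
Since the indicial polynomial factors as (r - r_1)(r - r_2), D(n) = (r_1 + n - r_1)(r_1 + n - r_2) = n(n + 3/4).
Evaluating step by step (a_0 = 1):
  n = 1: D(1) = 1(1 + 3/4) = 7/4; numerator = -3(1) = -3; a_1 = (-3)/(7/4) = -12/7
  n = 2: D(2) = 2(2 + 3/4) = 11/2; numerator = -3(-12/7) + 1(1) = 43/7; a_2 = (43/7)/(11/2) = 86/77
  n = 3: D(3) = 3(3 + 3/4) = 45/4; numerator = -3(86/77) + 1(-12/7) = -390/77; a_3 = (-390/77)/(45/4) = -104/231
  n = 4: D(4) = 4(4 + 3/4) = 19; numerator = -3(-104/231) + 1(86/77) = 190/77; a_4 = (190/77)/(19) = 10/77

r = -1; a_0 = 1; a_1 = -12/7; a_2 = 86/77; a_3 = -104/231; a_4 = 10/77


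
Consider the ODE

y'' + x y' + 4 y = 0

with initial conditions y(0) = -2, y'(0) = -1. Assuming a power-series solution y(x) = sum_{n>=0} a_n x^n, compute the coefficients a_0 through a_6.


Ansatz: y(x) = sum_{n>=0} a_n x^n, so y'(x) = sum_{n>=1} n a_n x^(n-1) and y''(x) = sum_{n>=2} n(n-1) a_n x^(n-2).
Substitute into P(x) y'' + Q(x) y' + R(x) y = 0 with P(x) = 1, Q(x) = x, R(x) = 4, and match powers of x.
Initial conditions: a_0 = -2, a_1 = -1.
Setting the coefficient of each power of x to zero and solving order by order (substituting the coefficients already found):
  x^0: 2 a_2 + 4 a_0 = 0  ->  2 a_2 = -4 a_0 = 8  ->  a_2 = 4
  x^1: 6 a_3 + 5 a_1 = 0  ->  6 a_3 = -5 a_1 = 5  ->  a_3 = 5/6
  x^2: 12 a_4 + 6 a_2 = 0  ->  12 a_4 = -6 a_2 = -24  ->  a_4 = -2
  x^3: 20 a_5 + 7 a_3 = 0  ->  20 a_5 = -7 a_3 = -35/6  ->  a_5 = -7/24
  x^4: 30 a_6 + 8 a_4 = 0  ->  30 a_6 = -8 a_4 = 16  ->  a_6 = 8/15
Truncated series: y(x) = -2 - x + 4 x^2 + (5/6) x^3 - 2 x^4 - (7/24) x^5 + (8/15) x^6 + O(x^7).

a_0 = -2; a_1 = -1; a_2 = 4; a_3 = 5/6; a_4 = -2; a_5 = -7/24; a_6 = 8/15


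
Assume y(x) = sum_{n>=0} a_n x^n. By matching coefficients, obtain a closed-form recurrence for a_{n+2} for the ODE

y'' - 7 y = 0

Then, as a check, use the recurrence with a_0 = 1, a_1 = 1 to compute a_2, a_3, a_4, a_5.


Substitute y = sum_n a_n x^n into y'' + (const) y = 0.
y''(x) = sum_{n>=0} (n+2)(n+1) a_{n+2} x^n.
The ODE becomes sum_n [(n+2)(n+1) a_{n+2} - 7 a_n] x^n = 0.
Setting each coefficient to zero gives the recurrence:
  (n+2)(n+1) a_{n+2} - 7 a_n = 0,
  a_{n+2} = 7 / ((n+1)(n+2)) a_n.

Check with a_0 = 1, a_1 = 1 (apply the recurrence for n = 0, 1, 2, 3): a_0 = 1, a_1 = 1, a_2 = 7/2, a_3 = 7/6, a_4 = 49/24, a_5 = 49/120.

a_{n+2} = 7/((n+1)(n+2)) * a_n; check: a_0 = 1, a_1 = 1, a_2 = 7/2, a_3 = 7/6, a_4 = 49/24, a_5 = 49/120


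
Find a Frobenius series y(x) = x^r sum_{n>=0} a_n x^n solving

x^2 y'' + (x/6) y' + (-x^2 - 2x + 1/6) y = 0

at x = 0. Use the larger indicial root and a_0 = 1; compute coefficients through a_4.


Write in Frobenius form y'' + (p(x)/x) y' + (q(x)/x^2) y = 0:
  p(x) = 1/6,  q(x) = -x^2 - 2x + 1/6.
Indicial equation: r(r-1) + (1/6) r + (1/6) = 0 -> roots r_1 = 1/2, r_2 = 1/3.
Take r = r_1 = 1/2. Let y(x) = x^r sum_{n>=0} a_n x^n with a_0 = 1.
Substitute y = x^r sum a_n x^n and match x^{r+n}. The recurrence is
  D(n) a_n - 2 a_{n-1} - 1 a_{n-2} = 0,  where D(n) = (r+n)(r+n-1) + (1/6)(r+n) + (1/6).
  a_n = [2 a_{n-1} + 1 a_{n-2}] / D(n).
Since the indicial polynomial factors as (r - r_1)(r - r_2), D(n) = (r_1 + n - r_1)(r_1 + n - r_2) = n(n + 1/6).
Evaluating step by step (a_0 = 1):
  n = 1: D(1) = 1(1 + 1/6) = 7/6; numerator = 2(1) = 2; a_1 = (2)/(7/6) = 12/7
  n = 2: D(2) = 2(2 + 1/6) = 13/3; numerator = 2(12/7) + 1(1) = 31/7; a_2 = (31/7)/(13/3) = 93/91
  n = 3: D(3) = 3(3 + 1/6) = 19/2; numerator = 2(93/91) + 1(12/7) = 342/91; a_3 = (342/91)/(19/2) = 36/91
  n = 4: D(4) = 4(4 + 1/6) = 50/3; numerator = 2(36/91) + 1(93/91) = 165/91; a_4 = (165/91)/(50/3) = 99/910

r = 1/2; a_0 = 1; a_1 = 12/7; a_2 = 93/91; a_3 = 36/91; a_4 = 99/910


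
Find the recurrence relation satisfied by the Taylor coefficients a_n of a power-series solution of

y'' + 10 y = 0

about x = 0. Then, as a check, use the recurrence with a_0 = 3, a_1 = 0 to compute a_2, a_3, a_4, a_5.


Substitute y = sum_n a_n x^n into y'' + (const) y = 0.
y''(x) = sum_{n>=0} (n+2)(n+1) a_{n+2} x^n.
The ODE becomes sum_n [(n+2)(n+1) a_{n+2} + 10 a_n] x^n = 0.
Setting each coefficient to zero gives the recurrence:
  (n+2)(n+1) a_{n+2} + 10 a_n = 0,
  a_{n+2} = -10 / ((n+1)(n+2)) a_n.

Check with a_0 = 3, a_1 = 0 (apply the recurrence for n = 0, 1, 2, 3): a_0 = 3, a_1 = 0, a_2 = -15, a_3 = 0, a_4 = 25/2, a_5 = 0.

a_{n+2} = -10/((n+1)(n+2)) * a_n; check: a_0 = 3, a_1 = 0, a_2 = -15, a_3 = 0, a_4 = 25/2, a_5 = 0


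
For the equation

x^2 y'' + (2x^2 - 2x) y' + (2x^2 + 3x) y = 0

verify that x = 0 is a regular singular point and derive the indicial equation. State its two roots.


Divide by x^2 to reach normal form y'' + P_1(x) y' + P_2(x) y = 0 with P_1(x) = 2 - 2/x and P_2(x) = 2 + 3/x.
x = 0 is a singular point because the y'-coefficient 2 - 2/x has a pole at x = 0 and the y-coefficient 2 + 3/x has a pole at x = 0.
It is a regular singular point because x P_1(x) = p(x) = 2x - 2 and x^2 P_2(x) = q(x) = 2x^2 + 3x are polynomials, hence analytic at x = 0.
p(0) = -2,  q(0) = 0.
Indicial equation: r(r-1) + p(0) r + q(0) = 0, i.e. r^2 + (p(0) - 1) r + q(0) = 0, i.e. r^2 - 3 r = 0.
Discriminant: (-3)^2 - 4(0) = 9, so r = (3 ± 3)/2.
Solving: r_1 = 3, r_2 = 0.

indicial: r^2 - 3 r = 0; roots r_1 = 3, r_2 = 0


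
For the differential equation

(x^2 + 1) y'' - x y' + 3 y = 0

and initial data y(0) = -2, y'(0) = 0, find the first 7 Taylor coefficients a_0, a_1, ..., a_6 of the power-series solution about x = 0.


Ansatz: y(x) = sum_{n>=0} a_n x^n, so y'(x) = sum_{n>=1} n a_n x^(n-1) and y''(x) = sum_{n>=2} n(n-1) a_n x^(n-2).
Substitute into P(x) y'' + Q(x) y' + R(x) y = 0 with P(x) = x^2 + 1, Q(x) = -x, R(x) = 3, and match powers of x.
Initial conditions: a_0 = -2, a_1 = 0.
Setting the coefficient of each power of x to zero and solving order by order (substituting the coefficients already found):
  x^0: 2 a_2 + 3 a_0 = 0  ->  2 a_2 = -3 a_0 = 6  ->  a_2 = 3
  x^1: 6 a_3 + 2 a_1 = 0  ->  6 a_3 = -2 a_1 = 0  ->  a_3 = 0
  x^2: 12 a_4 + 3 a_2 = 0  ->  12 a_4 = -3 a_2 = -9  ->  a_4 = -3/4
  x^3: 20 a_5 + 6 a_3 = 0  ->  20 a_5 = -6 a_3 = 0  ->  a_5 = 0
  x^4: 30 a_6 + 11 a_4 = 0  ->  30 a_6 = -11 a_4 = 33/4  ->  a_6 = 11/40
Truncated series: y(x) = -2 + 3 x^2 - (3/4) x^4 + (11/40) x^6 + O(x^7).

a_0 = -2; a_1 = 0; a_2 = 3; a_3 = 0; a_4 = -3/4; a_5 = 0; a_6 = 11/40


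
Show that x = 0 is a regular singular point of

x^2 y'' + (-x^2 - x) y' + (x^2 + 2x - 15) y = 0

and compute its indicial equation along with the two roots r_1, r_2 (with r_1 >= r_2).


Divide by x^2 to reach normal form y'' + P_1(x) y' + P_2(x) y = 0 with P_1(x) = -1 - 1/x and P_2(x) = 1 + 2/x - 15/x^2.
x = 0 is a singular point because the y'-coefficient -1 - 1/x has a pole at x = 0 and the y-coefficient 1 + 2/x - 15/x^2 has a pole at x = 0.
It is a regular singular point because x P_1(x) = p(x) = -x - 1 and x^2 P_2(x) = q(x) = x^2 + 2x - 15 are polynomials, hence analytic at x = 0.
p(0) = -1,  q(0) = -15.
Indicial equation: r(r-1) + p(0) r + q(0) = 0, i.e. r^2 + (p(0) - 1) r + q(0) = 0, i.e. r^2 - 2 r - 15 = 0.
Discriminant: (-2)^2 - 4(-15) = 64, so r = (2 ± 8)/2.
Solving: r_1 = 5, r_2 = -3.

indicial: r^2 - 2 r - 15 = 0; roots r_1 = 5, r_2 = -3


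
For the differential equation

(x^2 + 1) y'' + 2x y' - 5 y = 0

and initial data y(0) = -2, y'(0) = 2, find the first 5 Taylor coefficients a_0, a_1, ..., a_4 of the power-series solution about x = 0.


Ansatz: y(x) = sum_{n>=0} a_n x^n, so y'(x) = sum_{n>=1} n a_n x^(n-1) and y''(x) = sum_{n>=2} n(n-1) a_n x^(n-2).
Substitute into P(x) y'' + Q(x) y' + R(x) y = 0 with P(x) = x^2 + 1, Q(x) = 2x, R(x) = -5, and match powers of x.
Initial conditions: a_0 = -2, a_1 = 2.
Setting the coefficient of each power of x to zero and solving order by order (substituting the coefficients already found):
  x^0: 2 a_2 - 5 a_0 = 0  ->  2 a_2 = 5 a_0 = -10  ->  a_2 = -5
  x^1: 6 a_3 - 3 a_1 = 0  ->  6 a_3 = 3 a_1 = 6  ->  a_3 = 1
  x^2: 12 a_4 + a_2 = 0  ->  12 a_4 = -a_2 = 5  ->  a_4 = 5/12
Truncated series: y(x) = -2 + 2 x - 5 x^2 + x^3 + (5/12) x^4 + O(x^5).

a_0 = -2; a_1 = 2; a_2 = -5; a_3 = 1; a_4 = 5/12


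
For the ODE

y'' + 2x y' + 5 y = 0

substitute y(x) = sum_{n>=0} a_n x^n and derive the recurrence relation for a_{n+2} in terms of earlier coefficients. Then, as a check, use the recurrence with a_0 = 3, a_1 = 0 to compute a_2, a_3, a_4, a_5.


Substitute y = sum_n a_n x^n.
y''(x) has coefficient (n+2)(n+1) a_{n+2} at x^n;
2 x y'(x) has coefficient 2 n a_n at x^n (shift);
5 y(x) has coefficient 5 a_n at x^n.
Matching x^n: (n+2)(n+1) a_{n+2} + (2n + 5) a_n = 0.
Thus a_{n+2} = (-2n - 5) / ((n+1)(n+2)) * a_n.

Check with a_0 = 3, a_1 = 0 (apply the recurrence for n = 0, 1, 2, 3): a_0 = 3, a_1 = 0, a_2 = -15/2, a_3 = 0, a_4 = 45/8, a_5 = 0.

a_(n+2) = (-2n - 5) / ((n+1)(n+2)) * a_n; check: a_0 = 3, a_1 = 0, a_2 = -15/2, a_3 = 0, a_4 = 45/8, a_5 = 0


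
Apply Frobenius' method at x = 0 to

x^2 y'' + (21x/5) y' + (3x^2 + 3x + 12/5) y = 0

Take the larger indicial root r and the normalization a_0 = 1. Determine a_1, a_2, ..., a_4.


Write in Frobenius form y'' + (p(x)/x) y' + (q(x)/x^2) y = 0:
  p(x) = 21/5,  q(x) = 3x^2 + 3x + 12/5.
Indicial equation: r(r-1) + (21/5) r + (12/5) = 0 -> roots r_1 = -6/5, r_2 = -2.
Take r = r_1 = -6/5. Let y(x) = x^r sum_{n>=0} a_n x^n with a_0 = 1.
Substitute y = x^r sum a_n x^n and match x^{r+n}. The recurrence is
  D(n) a_n + 3 a_{n-1} + 3 a_{n-2} = 0,  where D(n) = (r+n)(r+n-1) + (21/5)(r+n) + (12/5).
  a_n = [-3 a_{n-1} - 3 a_{n-2}] / D(n).
Since the indicial polynomial factors as (r - r_1)(r - r_2), D(n) = (r_1 + n - r_1)(r_1 + n - r_2) = n(n + 4/5).
Evaluating step by step (a_0 = 1):
  n = 1: D(1) = 1(1 + 4/5) = 9/5; numerator = -3(1) = -3; a_1 = (-3)/(9/5) = -5/3
  n = 2: D(2) = 2(2 + 4/5) = 28/5; numerator = -3(-5/3) - 3(1) = 2; a_2 = (2)/(28/5) = 5/14
  n = 3: D(3) = 3(3 + 4/5) = 57/5; numerator = -3(5/14) - 3(-5/3) = 55/14; a_3 = (55/14)/(57/5) = 275/798
  n = 4: D(4) = 4(4 + 4/5) = 96/5; numerator = -3(275/798) - 3(5/14) = -40/19; a_4 = (-40/19)/(96/5) = -25/228

r = -6/5; a_0 = 1; a_1 = -5/3; a_2 = 5/14; a_3 = 275/798; a_4 = -25/228


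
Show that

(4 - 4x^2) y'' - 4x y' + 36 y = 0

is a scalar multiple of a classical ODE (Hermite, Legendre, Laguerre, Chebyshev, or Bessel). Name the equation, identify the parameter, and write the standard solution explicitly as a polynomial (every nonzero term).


All three coefficients share the factor 4; dividing through by 4 gives  (1 - x^2) y'' - x y' + 9 y = 0.
This matches the Chebyshev equation (1 - x^2) y'' - x y' + n^2 y = 0 (note the -x y' term, not -2x y') with n^2 = 9, so n = 3; the polynomial solution is T_3(x).
With y = sum_k a_k x^k, matching x^k gives (k+2)(k+1) a_{k+2} = (k^2 - n^2) a_k = (k - 3)(k + 3) a_k. The right side vanishes at k = 3, so the series with the parity of 3 terminates at degree 3.
Standard normalization: leading coefficient of T_n is 2^(n-1), so a_3 = 2^2 = 4. Work downward with a_k = (k+1)(k+2) a_{k+2} / ((k - 3)(k + 3)):
  a_1 = (2)(3)(4) / ((1 - 3)(1 + 3)) = 24/(-8) = -3
Hence T_3(x) = 4 x^3 - 3 x.

T_3(x); series = 4 x^3 - 3 x


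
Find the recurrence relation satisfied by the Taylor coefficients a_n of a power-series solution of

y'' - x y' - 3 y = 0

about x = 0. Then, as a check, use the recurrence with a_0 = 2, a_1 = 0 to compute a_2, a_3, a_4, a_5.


Substitute y = sum_n a_n x^n.
y''(x) has coefficient (n+2)(n+1) a_{n+2} at x^n;
-x y'(x) has coefficient -n a_n at x^n (shift);
-3 y(x) has coefficient -3 a_n at x^n.
Matching x^n: (n+2)(n+1) a_{n+2} + (-n - 3) a_n = 0.
Thus a_{n+2} = (n + 3) / ((n+1)(n+2)) * a_n.

Check with a_0 = 2, a_1 = 0 (apply the recurrence for n = 0, 1, 2, 3): a_0 = 2, a_1 = 0, a_2 = 3, a_3 = 0, a_4 = 5/4, a_5 = 0.

a_(n+2) = (n + 3) / ((n+1)(n+2)) * a_n; check: a_0 = 2, a_1 = 0, a_2 = 3, a_3 = 0, a_4 = 5/4, a_5 = 0


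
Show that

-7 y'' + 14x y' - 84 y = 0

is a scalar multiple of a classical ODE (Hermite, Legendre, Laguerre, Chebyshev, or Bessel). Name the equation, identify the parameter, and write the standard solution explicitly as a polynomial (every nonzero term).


All three coefficients share the factor -7; dividing through by -7 gives  y'' - 2x y' + 12 y = 0.
This matches the Hermite equation y'' - 2x y' + 2n y = 0 with 2n = 12, so n = 6; the polynomial solution is H_6(x).
With y = sum_k a_k x^k, matching x^k gives (k+2)(k+1) a_{k+2} = 2(k - n) a_k = 2(k - 6) a_k. The right side vanishes at k = 6, so the series with the parity of 6 terminates at degree 6.
Standard normalization: leading coefficient of H_n is 2^n, so a_6 = 2^6 = 64. Work downward with a_k = (k+1)(k+2) a_{k+2} / (2(k - n)):
  a_4 = (5)(6)(64) / (2(4 - 6)) = 1920/(-4) = -480
  a_2 = (3)(4)(-480) / (2(2 - 6)) = -5760/(-8) = 720
  a_0 = (1)(2)(720) / (2(0 - 6)) = 1440/(-12) = -120
Hence H_6(x) = 64 x^6 - 480 x^4 + 720 x^2 - 120.

H_6(x); series = 64 x^6 - 480 x^4 + 720 x^2 - 120


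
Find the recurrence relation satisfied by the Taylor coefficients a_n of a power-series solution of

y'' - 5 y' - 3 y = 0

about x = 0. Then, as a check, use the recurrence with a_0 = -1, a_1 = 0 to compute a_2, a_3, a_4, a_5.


Substitute y = sum_n a_n x^n.
y''(x) has coefficient (n+2)(n+1) a_{n+2} at x^n;
-5 y'(x) has coefficient -5 (n+1) a_{n+1} at x^n;
-3 y(x) has coefficient -3 a_n at x^n.
Matching x^n: (n+2)(n+1) a_{n+2} - 5 (n+1) a_{n+1} - 3 a_n = 0.
Thus a_{n+2} = [5 (n+1) a_{n+1} + 3 a_n] / ((n+1)(n+2)).

Check with a_0 = -1, a_1 = 0 (apply the recurrence for n = 0, 1, 2, 3): a_0 = -1, a_1 = 0, a_2 = -3/2, a_3 = -5/2, a_4 = -7/2, a_5 = -31/8.

a_(n+2) = [5 (n+1) a_(n+1) + 3 a_n] / ((n+1)(n+2)); check: a_0 = -1, a_1 = 0, a_2 = -3/2, a_3 = -5/2, a_4 = -7/2, a_5 = -31/8


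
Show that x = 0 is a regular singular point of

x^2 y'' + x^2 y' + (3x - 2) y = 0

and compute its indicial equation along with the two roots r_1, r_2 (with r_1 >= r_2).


Divide by x^2 to reach normal form y'' + P_1(x) y' + P_2(x) y = 0 with P_1(x) = 1 and P_2(x) = 3/x - 2/x^2.
x = 0 is a singular point because the y-coefficient 3/x - 2/x^2 has a pole at x = 0.
It is a regular singular point because x P_1(x) = p(x) = x and x^2 P_2(x) = q(x) = 3x - 2 are polynomials, hence analytic at x = 0.
p(0) = 0,  q(0) = -2.
Indicial equation: r(r-1) + p(0) r + q(0) = 0, i.e. r^2 + (p(0) - 1) r + q(0) = 0, i.e. r^2 - 1 r - 2 = 0.
Discriminant: (-1)^2 - 4(-2) = 9, so r = (1 ± 3)/2.
Solving: r_1 = 2, r_2 = -1.

indicial: r^2 - 1 r - 2 = 0; roots r_1 = 2, r_2 = -1


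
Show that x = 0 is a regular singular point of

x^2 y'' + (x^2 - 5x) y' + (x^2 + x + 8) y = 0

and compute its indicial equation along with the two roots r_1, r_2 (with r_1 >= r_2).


Divide by x^2 to reach normal form y'' + P_1(x) y' + P_2(x) y = 0 with P_1(x) = 1 - 5/x and P_2(x) = 1 + 1/x + 8/x^2.
x = 0 is a singular point because the y'-coefficient 1 - 5/x has a pole at x = 0 and the y-coefficient 1 + 1/x + 8/x^2 has a pole at x = 0.
It is a regular singular point because x P_1(x) = p(x) = x - 5 and x^2 P_2(x) = q(x) = x^2 + x + 8 are polynomials, hence analytic at x = 0.
p(0) = -5,  q(0) = 8.
Indicial equation: r(r-1) + p(0) r + q(0) = 0, i.e. r^2 + (p(0) - 1) r + q(0) = 0, i.e. r^2 - 6 r + 8 = 0.
Discriminant: (-6)^2 - 4(8) = 4, so r = (6 ± 2)/2.
Solving: r_1 = 4, r_2 = 2.

indicial: r^2 - 6 r + 8 = 0; roots r_1 = 4, r_2 = 2
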